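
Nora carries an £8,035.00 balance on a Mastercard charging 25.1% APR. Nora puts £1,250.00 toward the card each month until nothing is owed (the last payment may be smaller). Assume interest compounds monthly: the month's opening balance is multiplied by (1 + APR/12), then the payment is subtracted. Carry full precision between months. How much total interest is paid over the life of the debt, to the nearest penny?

Monthly rate r = 25.1%/12 = 2.09167% = 0.0209167.
Payoff takes n = ⌈−ln(1 − rB₀/P)/ln(1+r)⌉ = ⌈6.975⌉ = 7 payments; the last is £1,219.30.
Total paid = 6·£1,250.00 + £1,219.30 = £8,719.30.
Total interest = total paid − principal = £8,719.30 − £8,035.00 = £684.30.

£684.30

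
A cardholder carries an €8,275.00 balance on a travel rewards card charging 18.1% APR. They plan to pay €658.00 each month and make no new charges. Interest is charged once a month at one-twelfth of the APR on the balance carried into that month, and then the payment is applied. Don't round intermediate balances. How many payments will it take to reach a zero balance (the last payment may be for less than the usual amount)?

15 months

Monthly rate r = 18.1%/12 = 1.50833% = 0.0150833.
Recurrence: B ← B·(1+r) − €658.00.
Month 1: interest €124.81; balance after payment €7,741.81.
Month 2: interest €116.77; balance after payment €7,200.59.
Closed form: n = −ln(1 − rB₀/P)/ln(1+r) = −ln(0.81031)/ln(1.01508) ≈ 14.050, so the balance reaches zero during payment 15.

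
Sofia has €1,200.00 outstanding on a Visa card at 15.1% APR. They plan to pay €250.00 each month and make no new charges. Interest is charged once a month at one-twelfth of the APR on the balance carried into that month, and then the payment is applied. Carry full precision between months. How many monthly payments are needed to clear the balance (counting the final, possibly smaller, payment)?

Monthly rate r = 15.1%/12 = 1.25833% = 0.0125833.
Recurrence: B ← B·(1+r) − €250.00.
Month 1: interest €15.10; balance after payment €965.10.
Month 2: interest €12.14; balance after payment €727.24.
Month 3: interest €9.15; balance after payment €486.40.
Month 4: interest €6.12; balance after payment €242.52.
Month 5: interest €3.05; balance after payment €0.00.

5 months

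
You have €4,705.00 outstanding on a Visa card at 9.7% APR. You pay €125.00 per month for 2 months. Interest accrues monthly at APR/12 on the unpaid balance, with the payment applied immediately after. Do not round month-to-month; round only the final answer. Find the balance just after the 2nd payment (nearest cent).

Monthly rate r = 9.7%/12 = 0.808333% = 0.00808333.
Each month: B ← B·(1+r) − €125.00.
Month 1: interest €38.03; balance after payment €4,618.03.
Month 2: interest €37.33; balance after payment €4,530.36.

€4,530.36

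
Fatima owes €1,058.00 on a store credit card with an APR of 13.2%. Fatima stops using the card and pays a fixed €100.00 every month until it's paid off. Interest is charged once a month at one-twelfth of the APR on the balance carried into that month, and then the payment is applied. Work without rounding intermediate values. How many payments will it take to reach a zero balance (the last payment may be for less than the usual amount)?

Monthly rate r = 13.2%/12 = 1.1% = 0.011.
Recurrence: B ← B·(1+r) − €100.00.
Month 1: interest €11.64; balance after payment €969.64.
Month 2: interest €10.67; balance after payment €880.30.
Closed form: n = −ln(1 − rB₀/P)/ln(1+r) = −ln(0.88362)/ln(1.011) ≈ 11.310, so the balance reaches zero during payment 12.

12 months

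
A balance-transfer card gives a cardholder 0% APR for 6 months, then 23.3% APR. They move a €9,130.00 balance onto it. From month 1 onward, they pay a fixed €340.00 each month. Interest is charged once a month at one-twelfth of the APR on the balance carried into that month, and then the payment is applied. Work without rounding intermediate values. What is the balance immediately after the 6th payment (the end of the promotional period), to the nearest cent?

Promo months 1–6 at r₀ = 0%/12 = 0; months 7+ at r₁ = 23.3%/12 = 0.0194167.
After month 6 (no interest yet): B = €9,130.00 − 6·€340.00 = €7,090.00.

€7,090.00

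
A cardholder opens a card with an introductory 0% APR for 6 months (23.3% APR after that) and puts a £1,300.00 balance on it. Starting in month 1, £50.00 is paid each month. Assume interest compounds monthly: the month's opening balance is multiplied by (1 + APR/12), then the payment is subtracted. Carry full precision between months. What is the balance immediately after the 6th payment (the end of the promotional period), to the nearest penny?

Promo months 1–6 at r₀ = 0%/12 = 0; months 7+ at r₁ = 23.3%/12 = 0.0194167.
After month 6 (no interest yet): B = £1,300.00 − 6·£50.00 = £1,000.00.

£1,000.00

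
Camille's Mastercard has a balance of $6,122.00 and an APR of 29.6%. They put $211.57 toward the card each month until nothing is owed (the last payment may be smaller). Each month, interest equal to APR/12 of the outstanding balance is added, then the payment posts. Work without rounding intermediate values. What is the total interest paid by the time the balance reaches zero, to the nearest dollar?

$4,740

Monthly rate r = 29.6%/12 = 2.46667% = 0.0246667.
Payoff takes n = ⌈−ln(1 − rB₀/P)/ln(1+r)⌉ = ⌈51.335⌉ = 52 payments; the last is $71.56.
Total paid = 51·$211.57 + $71.56 = $10,861.63.
Total interest = total paid − principal = $10,861.63 − $6,122.00 = $4,739.63.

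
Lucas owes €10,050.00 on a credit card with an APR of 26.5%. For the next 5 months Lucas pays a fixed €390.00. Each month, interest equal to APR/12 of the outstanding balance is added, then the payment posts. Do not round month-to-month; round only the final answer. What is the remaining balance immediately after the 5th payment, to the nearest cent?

€9,171.75

Monthly rate r = 26.5%/12 = 2.20833% = 0.0220833.
Each month: B ← B·(1+r) − €390.00.
Month 1: interest €221.94; balance after payment €9,881.94.
Month 2: interest €218.23; balance after payment €9,710.16.
Month 3: interest €214.43; balance after payment €9,534.60.
Month 4: interest €210.56; balance after payment €9,355.15.
Month 5: interest €206.59; balance after payment €9,171.75.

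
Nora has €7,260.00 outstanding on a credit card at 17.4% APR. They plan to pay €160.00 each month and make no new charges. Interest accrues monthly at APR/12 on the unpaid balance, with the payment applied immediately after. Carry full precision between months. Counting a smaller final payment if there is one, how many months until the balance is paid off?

75 payments

Monthly rate r = 17.4%/12 = 1.45% = 0.0145.
Recurrence: B ← B·(1+r) − €160.00.
Month 1: interest €105.27; balance after payment €7,205.27.
Month 2: interest €104.48; balance after payment €7,149.75.
Closed form: n = −ln(1 − rB₀/P)/ln(1+r) = −ln(0.34206)/ln(1.0145) ≈ 74.519, so the balance reaches zero during payment 75.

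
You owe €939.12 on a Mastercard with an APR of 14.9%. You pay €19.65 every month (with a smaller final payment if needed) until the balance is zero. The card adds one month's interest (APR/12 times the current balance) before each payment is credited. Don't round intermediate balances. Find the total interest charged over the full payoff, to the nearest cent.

€493.97

Monthly rate r = 14.9%/12 = 1.24167% = 0.0124167.
Payoff takes n = ⌈−ln(1 − rB₀/P)/ln(1+r)⌉ = ⌈72.931⌉ = 73 payments; the last is €18.29.
Total paid = 72·€19.65 + €18.29 = €1,433.09.
Total interest = total paid − principal = €1,433.09 − €939.12 = €493.97.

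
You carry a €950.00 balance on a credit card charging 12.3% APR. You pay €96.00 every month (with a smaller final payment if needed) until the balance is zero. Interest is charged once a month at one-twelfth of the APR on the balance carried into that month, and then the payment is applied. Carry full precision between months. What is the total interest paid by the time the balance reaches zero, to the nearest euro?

€57

Monthly rate r = 12.3%/12 = 1.025% = 0.01025.
Payoff takes n = ⌈−ln(1 − rB₀/P)/ln(1+r)⌉ = ⌈10.488⌉ = 11 payments; the last is €46.96.
Total paid = 10·€96.00 + €46.96 = €1,006.96.
Total interest = total paid − principal = €1,006.96 − €950.00 = €56.96.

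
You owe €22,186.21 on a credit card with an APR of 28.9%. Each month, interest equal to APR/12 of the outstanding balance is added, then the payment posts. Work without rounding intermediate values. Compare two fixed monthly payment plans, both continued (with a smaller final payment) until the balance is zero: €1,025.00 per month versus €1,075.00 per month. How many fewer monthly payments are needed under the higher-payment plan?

Monthly rate r = 28.9%/12 = 2.40833% = 0.0240833.
At €1,025.00/mo: n = ⌈−ln(1 − rB₀/P)/ln(1+r)⌉ = 31 payments (last €978.86); total interest = total paid − €22,186.21 = €9,542.65.
At €1,075.00/mo: 29 payments (last €945.60); total interest €8,859.39.
Payments saved = 31 − 29 = 2.

2 fewer payments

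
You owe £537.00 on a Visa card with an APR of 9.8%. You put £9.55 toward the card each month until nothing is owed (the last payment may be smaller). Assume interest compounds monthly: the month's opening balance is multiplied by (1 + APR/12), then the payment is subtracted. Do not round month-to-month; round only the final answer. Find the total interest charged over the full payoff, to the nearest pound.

£185

Monthly rate r = 9.8%/12 = 0.816667% = 0.00816667.
Payoff takes n = ⌈−ln(1 − rB₀/P)/ln(1+r)⌉ = ⌈75.580⌉ = 76 payments; the last is £5.55.
Total paid = 75·£9.55 + £5.55 = £721.80.
Total interest = total paid − principal = £721.80 − £537.00 = £184.80.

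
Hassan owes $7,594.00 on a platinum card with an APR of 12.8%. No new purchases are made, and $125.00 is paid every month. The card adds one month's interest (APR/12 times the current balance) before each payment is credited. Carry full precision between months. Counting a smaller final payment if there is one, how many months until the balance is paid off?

99 months

Monthly rate r = 12.8%/12 = 1.06667% = 0.0106667.
Recurrence: B ← B·(1+r) − $125.00.
Month 1: interest $81.00; balance after payment $7,550.00.
Month 2: interest $80.53; balance after payment $7,505.54.
Closed form: n = −ln(1 − rB₀/P)/ln(1+r) = −ln(0.35198)/ln(1.01067) ≈ 98.413, so the balance reaches zero during payment 99.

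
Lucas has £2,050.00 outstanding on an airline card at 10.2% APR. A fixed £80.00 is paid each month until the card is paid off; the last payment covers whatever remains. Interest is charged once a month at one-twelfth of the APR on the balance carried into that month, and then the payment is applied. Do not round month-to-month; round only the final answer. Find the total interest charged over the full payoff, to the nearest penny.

Monthly rate r = 10.2%/12 = 0.85% = 0.0085.
Payoff takes n = ⌈−ln(1 − rB₀/P)/ln(1+r)⌉ = ⌈29.024⌉ = 30 payments; the last is £1.92.
Total paid = 29·£80.00 + £1.92 = £2,321.92.
Total interest = total paid − principal = £2,321.92 − £2,050.00 = £271.92.

£271.92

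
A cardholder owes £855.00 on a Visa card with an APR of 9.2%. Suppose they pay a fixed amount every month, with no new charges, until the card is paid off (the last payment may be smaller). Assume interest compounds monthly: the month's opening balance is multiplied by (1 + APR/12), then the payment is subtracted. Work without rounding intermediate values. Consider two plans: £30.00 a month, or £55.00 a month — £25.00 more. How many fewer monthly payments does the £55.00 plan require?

Monthly rate r = 9.2%/12 = 0.766667% = 0.00766667.
At £30.00/mo: n = ⌈−ln(1 − rB₀/P)/ln(1+r)⌉ = 33 payments (last £8.44); total interest = total paid − £855.00 = £113.44.
At £55.00/mo: 17 payments (last £33.93); total interest £58.93.
Payments saved = 33 − 17 = 16.

16 fewer payments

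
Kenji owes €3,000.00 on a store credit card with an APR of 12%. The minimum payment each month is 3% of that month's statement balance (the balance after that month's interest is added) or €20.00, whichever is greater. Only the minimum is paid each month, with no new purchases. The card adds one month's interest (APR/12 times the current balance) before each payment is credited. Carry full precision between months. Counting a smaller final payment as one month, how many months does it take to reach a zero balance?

115 months

Monthly rate r = 12%/12 = 1% = 0.01.
While 3% of the post-interest balance exceeds €20.00, each month B ← (B·(1+r))·(1 − 0.03), i.e. B shrinks by the factor (1+r)·0.97 = 0.9797.
This holds for months 1–74. Entering month 75 the balance is €657.67; 3% of the post-interest balance is now below €20.00, so the flat €20.00 minimum applies from here.
From month 75 a fixed €20.00 at rate r clears €657.67 in 41 more payments. Total: 74 + 41 = 115 months.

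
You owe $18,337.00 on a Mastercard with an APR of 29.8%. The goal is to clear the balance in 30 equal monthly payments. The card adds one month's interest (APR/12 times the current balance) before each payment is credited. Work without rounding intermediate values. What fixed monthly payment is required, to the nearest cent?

$874.15

Monthly rate r = 29.8%/12 = 2.48333% = 0.0248333.
Level-payment amortization: P = B₀·r / (1 − (1+r)^(−n)) = 18337.00·0.0248333 / (1 − 1.02483^(−30)).
Denominator 1 − (1+r)^(−30) = 0.520925869.
P = 455.369 / 0.520925869 ≈ 874.15.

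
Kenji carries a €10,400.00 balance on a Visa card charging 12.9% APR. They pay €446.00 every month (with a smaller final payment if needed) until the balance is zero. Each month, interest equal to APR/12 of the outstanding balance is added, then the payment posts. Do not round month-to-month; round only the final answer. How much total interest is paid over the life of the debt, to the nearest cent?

€1,636.95

Monthly rate r = 12.9%/12 = 1.075% = 0.01075.
Payoff takes n = ⌈−ln(1 − rB₀/P)/ln(1+r)⌉ = ⌈26.989⌉ = 27 payments; the last is €440.95.
Total paid = 26·€446.00 + €440.95 = €12,036.95.
Total interest = total paid − principal = €12,036.95 − €10,400.00 = €1,636.95.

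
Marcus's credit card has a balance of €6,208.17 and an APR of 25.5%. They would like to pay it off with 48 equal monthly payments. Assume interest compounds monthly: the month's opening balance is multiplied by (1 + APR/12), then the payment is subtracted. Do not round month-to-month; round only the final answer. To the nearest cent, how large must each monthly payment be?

€207.58

Monthly rate r = 25.5%/12 = 2.125% = 0.02125.
Level-payment amortization: P = B₀·r / (1 − (1+r)^(−n)) = 6208.17·0.02125 / (1 − 1.02125^(−48)).
Denominator 1 − (1+r)^(−48) = 0.635530944.
P = 131.924 / 0.635530944 ≈ 207.58.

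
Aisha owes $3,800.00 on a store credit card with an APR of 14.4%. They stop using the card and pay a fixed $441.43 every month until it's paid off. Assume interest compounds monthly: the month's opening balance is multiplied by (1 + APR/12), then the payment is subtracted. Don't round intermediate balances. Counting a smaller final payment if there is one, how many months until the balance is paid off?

10 payments

Monthly rate r = 14.4%/12 = 1.2% = 0.012.
Recurrence: B ← B·(1+r) − $441.43.
Month 1: interest $45.60; balance after payment $3,404.17.
Month 2: interest $40.85; balance after payment $3,003.59.
Closed form: n = −ln(1 − rB₀/P)/ln(1+r) = −ln(0.8967)/ln(1.012) ≈ 9.141, so the balance reaches zero during payment 10.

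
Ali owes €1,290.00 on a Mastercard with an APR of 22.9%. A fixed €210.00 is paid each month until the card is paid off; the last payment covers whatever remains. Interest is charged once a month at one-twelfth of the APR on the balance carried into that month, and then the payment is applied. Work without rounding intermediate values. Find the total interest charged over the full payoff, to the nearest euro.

Monthly rate r = 22.9%/12 = 1.90833% = 0.0190833.
Payoff takes n = ⌈−ln(1 − rB₀/P)/ln(1+r)⌉ = ⌈6.596⌉ = 7 payments; the last is €125.62.
Total paid = 6·€210.00 + €125.62 = €1,385.62.
Total interest = total paid − principal = €1,385.62 − €1,290.00 = €95.62.

€96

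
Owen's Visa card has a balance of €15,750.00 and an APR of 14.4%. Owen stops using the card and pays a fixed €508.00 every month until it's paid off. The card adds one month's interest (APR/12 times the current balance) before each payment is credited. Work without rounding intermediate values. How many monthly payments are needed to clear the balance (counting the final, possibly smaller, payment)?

40 months

Monthly rate r = 14.4%/12 = 1.2% = 0.012.
Recurrence: B ← B·(1+r) − €508.00.
Month 1: interest €189.00; balance after payment €15,431.00.
Month 2: interest €185.17; balance after payment €15,108.17.
Closed form: n = −ln(1 − rB₀/P)/ln(1+r) = −ln(0.62795)/ln(1.012) ≈ 39.006, so the balance reaches zero during payment 40.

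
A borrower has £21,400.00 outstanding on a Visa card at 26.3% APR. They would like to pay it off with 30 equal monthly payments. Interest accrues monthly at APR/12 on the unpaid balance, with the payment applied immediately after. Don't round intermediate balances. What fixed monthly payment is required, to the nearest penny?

£980.87

Monthly rate r = 26.3%/12 = 2.19167% = 0.0219167.
Level-payment amortization: P = B₀·r / (1 − (1+r)^(−n)) = 21400.00·0.0219167 / (1 − 1.02192^(−30)).
Denominator 1 − (1+r)^(−30) = 0.478162201.
P = 469.017 / 0.478162201 ≈ 980.87.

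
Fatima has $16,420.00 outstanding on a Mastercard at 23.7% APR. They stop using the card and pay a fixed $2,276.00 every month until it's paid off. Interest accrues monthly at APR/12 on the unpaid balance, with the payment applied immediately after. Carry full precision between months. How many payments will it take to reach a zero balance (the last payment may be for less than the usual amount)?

8 payments

Monthly rate r = 23.7%/12 = 1.975% = 0.01975.
Recurrence: B ← B·(1+r) − $2,276.00.
Month 1: interest $324.30; balance after payment $14,468.29.
Month 2: interest $285.75; balance after payment $12,478.04.
Closed form: n = −ln(1 − rB₀/P)/ln(1+r) = −ln(0.85752)/ln(1.01975) ≈ 7.860, so the balance reaches zero during payment 8.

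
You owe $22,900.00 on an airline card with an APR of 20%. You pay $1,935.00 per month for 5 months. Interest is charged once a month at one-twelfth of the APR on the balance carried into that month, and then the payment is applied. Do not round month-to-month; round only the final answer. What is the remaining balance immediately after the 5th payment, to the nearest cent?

Monthly rate r = 20%/12 = 1.66667% = 0.0166667.
Each month: B ← B·(1+r) − $1,935.00.
Month 1: interest $381.67; balance after payment $21,346.67.
Month 2: interest $355.78; balance after payment $19,767.44.
Month 3: interest $329.46; balance after payment $18,161.90.
Month 4: interest $302.70; balance after payment $16,529.60.
Month 5: interest $275.49; balance after payment $14,870.09.

$14,870.09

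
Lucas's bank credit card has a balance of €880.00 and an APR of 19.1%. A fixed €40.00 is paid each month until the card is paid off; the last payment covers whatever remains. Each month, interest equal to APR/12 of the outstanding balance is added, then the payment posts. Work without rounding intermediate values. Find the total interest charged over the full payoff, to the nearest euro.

Monthly rate r = 19.1%/12 = 1.59167% = 0.0159167.
Payoff takes n = ⌈−ln(1 − rB₀/P)/ln(1+r)⌉ = ⌈27.296⌉ = 28 payments; the last is €11.90.
Total paid = 27·€40.00 + €11.90 = €1,091.90.
Total interest = total paid − principal = €1,091.90 − €880.00 = €211.90.

€212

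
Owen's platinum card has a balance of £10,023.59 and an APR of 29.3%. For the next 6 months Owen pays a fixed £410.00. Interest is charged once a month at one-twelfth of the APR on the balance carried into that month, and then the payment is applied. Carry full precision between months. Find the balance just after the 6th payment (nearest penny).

Monthly rate r = 29.3%/12 = 2.44167% = 0.0244167.
Each month: B ← B·(1+r) − £410.00.
Month 1: interest £244.74; balance after payment £9,858.33.
Month 2: interest £240.71; balance after payment £9,689.04.
Month 3: interest £236.57; balance after payment £9,515.61.
Month 4: interest £232.34; balance after payment £9,337.95.
Month 5: interest £228.00; balance after payment £9,155.96.
Month 6: interest £223.56; balance after payment £8,969.51.

£8,969.51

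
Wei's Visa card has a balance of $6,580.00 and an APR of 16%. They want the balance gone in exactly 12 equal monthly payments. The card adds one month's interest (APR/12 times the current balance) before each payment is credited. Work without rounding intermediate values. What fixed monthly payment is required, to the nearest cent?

$597.01

Monthly rate r = 16%/12 = 1.33333% = 0.0133333.
Level-payment amortization: P = B₀·r / (1 − (1+r)^(−n)) = 6580.00·0.0133333 / (1 − 1.01333^(−12)).
Denominator 1 − (1+r)^(−12) = 0.146954781.
P = 87.7333 / 0.146954781 ≈ 597.01.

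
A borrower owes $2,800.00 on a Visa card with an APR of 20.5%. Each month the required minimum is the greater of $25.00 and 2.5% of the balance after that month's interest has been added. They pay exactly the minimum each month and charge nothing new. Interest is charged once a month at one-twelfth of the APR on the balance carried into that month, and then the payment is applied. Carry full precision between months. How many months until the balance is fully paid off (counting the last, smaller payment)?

191 months

Monthly rate r = 20.5%/12 = 1.70833% = 0.0170833.
While 2.5% of the post-interest balance exceeds $25.00, each month B ← (B·(1+r))·(1 − 0.025), i.e. B shrinks by the factor (1+r)·0.975 = 0.99166.
This holds for months 1–125. Entering month 126 the balance is $982.43; 2.5% of the post-interest balance is now below $25.00, so the flat $25.00 minimum applies from here.
From month 126 a fixed $25.00 at rate r clears $982.43 in 66 more payments. Total: 125 + 66 = 191 months.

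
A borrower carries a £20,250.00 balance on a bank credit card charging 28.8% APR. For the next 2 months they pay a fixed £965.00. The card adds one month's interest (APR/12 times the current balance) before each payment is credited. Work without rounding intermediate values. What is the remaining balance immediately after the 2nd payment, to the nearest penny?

Monthly rate r = 28.8%/12 = 2.4% = 0.024.
Each month: B ← B·(1+r) − £965.00.
Month 1: interest £486.00; balance after payment £19,771.00.
Month 2: interest £474.50; balance after payment £19,280.50.

£19,280.50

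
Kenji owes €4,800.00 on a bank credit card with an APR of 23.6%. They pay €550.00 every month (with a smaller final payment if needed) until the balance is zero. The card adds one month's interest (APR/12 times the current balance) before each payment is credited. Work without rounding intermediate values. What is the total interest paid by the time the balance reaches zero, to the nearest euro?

Monthly rate r = 23.6%/12 = 1.96667% = 0.0196667.
Payoff takes n = ⌈−ln(1 − rB₀/P)/ln(1+r)⌉ = ⌈9.669⌉ = 10 payments; the last is €368.90.
Total paid = 9·€550.00 + €368.90 = €5,318.90.
Total interest = total paid − principal = €5,318.90 − €4,800.00 = €518.90.

€519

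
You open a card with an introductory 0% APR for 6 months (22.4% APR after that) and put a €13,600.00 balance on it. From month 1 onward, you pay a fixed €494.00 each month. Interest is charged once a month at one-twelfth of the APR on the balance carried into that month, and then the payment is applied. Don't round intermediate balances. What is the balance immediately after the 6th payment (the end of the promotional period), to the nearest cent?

€10,636.00

Promo months 1–6 at r₀ = 0%/12 = 0; months 7+ at r₁ = 22.4%/12 = 0.0186667.
After month 6 (no interest yet): B = €13,600.00 − 6·€494.00 = €10,636.00.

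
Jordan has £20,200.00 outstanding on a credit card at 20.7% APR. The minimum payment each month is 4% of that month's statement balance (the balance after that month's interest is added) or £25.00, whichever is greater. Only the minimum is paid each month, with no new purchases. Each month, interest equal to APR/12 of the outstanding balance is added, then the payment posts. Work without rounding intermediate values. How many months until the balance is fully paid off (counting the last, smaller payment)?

Monthly rate r = 20.7%/12 = 1.725% = 0.01725.
While 4% of the post-interest balance exceeds £25.00, each month B ← (B·(1+r))·(1 − 0.04), i.e. B shrinks by the factor (1+r)·0.96 = 0.97656.
This holds for months 1–148. Entering month 149 the balance is £603.66; 4% of the post-interest balance is now below £25.00, so the flat £25.00 minimum applies from here.
From month 149 a fixed £25.00 at rate r clears £603.66 in 32 more payments. Total: 148 + 32 = 180 months.

180 months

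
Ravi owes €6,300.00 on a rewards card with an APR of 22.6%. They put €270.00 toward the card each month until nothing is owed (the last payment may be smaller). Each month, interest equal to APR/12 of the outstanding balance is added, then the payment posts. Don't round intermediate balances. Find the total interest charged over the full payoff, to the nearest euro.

Monthly rate r = 22.6%/12 = 1.88333% = 0.0188333.
Payoff takes n = ⌈−ln(1 − rB₀/P)/ln(1+r)⌉ = ⌈31.023⌉ = 32 payments; the last is €6.18.
Total paid = 31·€270.00 + €6.18 = €8,376.18.
Total interest = total paid − principal = €8,376.18 − €6,300.00 = €2,076.18.

€2,076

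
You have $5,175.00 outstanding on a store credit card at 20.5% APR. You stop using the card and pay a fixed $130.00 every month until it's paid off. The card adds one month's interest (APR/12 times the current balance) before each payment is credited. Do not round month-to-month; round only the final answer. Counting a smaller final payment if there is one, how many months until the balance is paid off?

Monthly rate r = 20.5%/12 = 1.70833% = 0.0170833.
Recurrence: B ← B·(1+r) − $130.00.
Month 1: interest $88.41; balance after payment $5,133.41.
Month 2: interest $87.70; balance after payment $5,091.10.
Closed form: n = −ln(1 − rB₀/P)/ln(1+r) = −ln(0.31995)/ln(1.01708) ≈ 67.276, so the balance reaches zero during payment 68.

68 payments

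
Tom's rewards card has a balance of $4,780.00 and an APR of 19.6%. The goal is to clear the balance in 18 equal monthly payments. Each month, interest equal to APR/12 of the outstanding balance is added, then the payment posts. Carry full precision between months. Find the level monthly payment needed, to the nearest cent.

Monthly rate r = 19.6%/12 = 1.63333% = 0.0163333.
Level-payment amortization: P = B₀·r / (1 − (1+r)^(−n)) = 4780.00·0.0163333 / (1 − 1.01633^(−18)).
Denominator 1 − (1+r)^(−18) = 0.252951245.
P = 78.0733 / 0.252951245 ≈ 308.65.

$308.65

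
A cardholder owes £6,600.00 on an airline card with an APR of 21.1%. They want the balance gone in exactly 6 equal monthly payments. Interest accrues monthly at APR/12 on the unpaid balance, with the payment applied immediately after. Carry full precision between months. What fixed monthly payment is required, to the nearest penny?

Monthly rate r = 21.1%/12 = 1.75833% = 0.0175833.
Level-payment amortization: P = B₀·r / (1 − (1+r)^(−n)) = 6600.00·0.0175833 / (1 − 1.01758^(−6)).
Denominator 1 − (1+r)^(−6) = 0.0993001533.
P = 116.05 / 0.0993001533 ≈ 1168.68.

£1,168.68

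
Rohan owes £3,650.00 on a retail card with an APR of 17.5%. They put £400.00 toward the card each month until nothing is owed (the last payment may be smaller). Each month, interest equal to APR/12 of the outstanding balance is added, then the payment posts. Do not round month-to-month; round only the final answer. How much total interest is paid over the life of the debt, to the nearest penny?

£295.64

Monthly rate r = 17.5%/12 = 1.45833% = 0.0145833.
Payoff takes n = ⌈−ln(1 − rB₀/P)/ln(1+r)⌉ = ⌈9.863⌉ = 10 payments; the last is £345.64.
Total paid = 9·£400.00 + £345.64 = £3,945.64.
Total interest = total paid − principal = £3,945.64 − £3,650.00 = £295.64.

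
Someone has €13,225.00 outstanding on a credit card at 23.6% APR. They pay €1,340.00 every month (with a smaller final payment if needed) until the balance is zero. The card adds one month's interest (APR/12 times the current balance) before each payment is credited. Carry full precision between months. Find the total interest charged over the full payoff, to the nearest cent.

€1,623.29

Monthly rate r = 23.6%/12 = 1.96667% = 0.0196667.
Payoff takes n = ⌈−ln(1 − rB₀/P)/ln(1+r)⌉ = ⌈11.080⌉ = 12 payments; the last is €108.29.
Total paid = 11·€1,340.00 + €108.29 = €14,848.29.
Total interest = total paid − principal = €14,848.29 − €13,225.00 = €1,623.29.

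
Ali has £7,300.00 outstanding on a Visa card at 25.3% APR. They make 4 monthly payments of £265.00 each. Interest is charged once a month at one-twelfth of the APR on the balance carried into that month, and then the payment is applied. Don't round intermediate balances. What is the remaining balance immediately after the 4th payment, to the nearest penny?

£6,841.38

Monthly rate r = 25.3%/12 = 2.10833% = 0.0210833.
Each month: B ← B·(1+r) − £265.00.
Month 1: interest £153.91; balance after payment £7,188.91.
Month 2: interest £151.57; balance after payment £7,075.47.
Month 3: interest £149.17; balance after payment £6,959.65.
Month 4: interest £146.73; balance after payment £6,841.38.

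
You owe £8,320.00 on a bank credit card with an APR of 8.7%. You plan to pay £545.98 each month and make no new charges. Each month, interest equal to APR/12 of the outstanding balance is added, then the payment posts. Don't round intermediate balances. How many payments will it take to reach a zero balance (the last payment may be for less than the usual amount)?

17 months

Monthly rate r = 8.7%/12 = 0.725% = 0.00725.
Recurrence: B ← B·(1+r) − £545.98.
Month 1: interest £60.32; balance after payment £7,834.34.
Month 2: interest £56.80; balance after payment £7,345.16.
Closed form: n = −ln(1 − rB₀/P)/ln(1+r) = −ln(0.88952)/ln(1.00725) ≈ 16.207, so the balance reaches zero during payment 17.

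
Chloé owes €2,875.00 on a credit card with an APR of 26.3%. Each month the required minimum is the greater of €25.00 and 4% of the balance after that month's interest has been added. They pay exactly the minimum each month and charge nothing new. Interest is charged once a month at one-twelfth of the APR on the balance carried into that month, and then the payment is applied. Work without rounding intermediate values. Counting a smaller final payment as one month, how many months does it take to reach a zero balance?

117 months

Monthly rate r = 26.3%/12 = 2.19167% = 0.0219167.
While 4% of the post-interest balance exceeds €25.00, each month B ← (B·(1+r))·(1 − 0.04), i.e. B shrinks by the factor (1+r)·0.96 = 0.98104.
This holds for months 1–81. Entering month 82 the balance is €609.90; 4% of the post-interest balance is now below €25.00, so the flat €25.00 minimum applies from here.
From month 82 a fixed €25.00 at rate r clears €609.90 in 36 more payments. Total: 81 + 36 = 117 months.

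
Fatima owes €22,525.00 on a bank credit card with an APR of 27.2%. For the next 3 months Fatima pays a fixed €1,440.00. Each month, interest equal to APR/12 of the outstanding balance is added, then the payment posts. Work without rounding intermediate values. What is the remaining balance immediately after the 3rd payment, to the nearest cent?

Monthly rate r = 27.2%/12 = 2.26667% = 0.0226667.
Each month: B ← B·(1+r) − €1,440.00.
Month 1: interest €510.57; balance after payment €21,595.57.
Month 2: interest €489.50; balance after payment €20,645.07.
Month 3: interest €467.95; balance after payment €19,673.02.

€19,673.02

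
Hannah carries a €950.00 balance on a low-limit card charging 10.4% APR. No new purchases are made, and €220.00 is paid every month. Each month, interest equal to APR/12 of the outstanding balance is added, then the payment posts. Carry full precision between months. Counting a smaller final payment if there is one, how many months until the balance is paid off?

5 payments

Monthly rate r = 10.4%/12 = 0.866667% = 0.00866667.
Recurrence: B ← B·(1+r) − €220.00.
Month 1: interest €8.23; balance after payment €738.23.
Month 2: interest €6.40; balance after payment €524.63.
Month 3: interest €4.55; balance after payment €309.18.
Month 4: interest €2.68; balance after payment €91.86.
Month 5: interest €0.80; balance after payment €0.00.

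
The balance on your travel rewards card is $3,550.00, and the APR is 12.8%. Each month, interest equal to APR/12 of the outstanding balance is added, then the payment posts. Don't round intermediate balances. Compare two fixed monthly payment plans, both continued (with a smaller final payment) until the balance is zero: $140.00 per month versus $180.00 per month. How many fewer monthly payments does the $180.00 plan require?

7 fewer payments

Monthly rate r = 12.8%/12 = 1.06667% = 0.0106667.
At $140.00/mo: n = ⌈−ln(1 − rB₀/P)/ln(1+r)⌉ = 30 payments (last $101.33); total interest = total paid − $3,550.00 = $611.33.
At $180.00/mo: 23 payments (last $47.13); total interest $457.13.
Payments saved = 30 − 23 = 7.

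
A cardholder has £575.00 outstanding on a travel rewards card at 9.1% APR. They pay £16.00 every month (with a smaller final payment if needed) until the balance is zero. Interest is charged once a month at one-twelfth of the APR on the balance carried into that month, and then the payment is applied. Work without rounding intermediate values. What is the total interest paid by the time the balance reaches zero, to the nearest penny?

£98.87

Monthly rate r = 9.1%/12 = 0.758333% = 0.00758333.
Payoff takes n = ⌈−ln(1 − rB₀/P)/ln(1+r)⌉ = ⌈42.116⌉ = 43 payments; the last is £1.87.
Total paid = 42·£16.00 + £1.87 = £673.87.
Total interest = total paid − principal = £673.87 − £575.00 = £98.87.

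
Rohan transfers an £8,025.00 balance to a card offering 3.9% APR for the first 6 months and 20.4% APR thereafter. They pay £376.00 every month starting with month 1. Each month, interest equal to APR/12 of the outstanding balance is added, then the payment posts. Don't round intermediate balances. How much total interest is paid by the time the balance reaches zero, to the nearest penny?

£1,164.01

Promo months 1–6 at r₀ = 3.9%/12 = 0.00325; months 7+ at r₁ = 20.4%/12 = 0.017.
After month 6: iterate B ← B·(1+r₀) − £376.00 for 6 months → £5,908.35.
Then at r₁ with £376.00/mo: n₂ = −ln(1 − r₁·B/P)/ln(1+r₁) ≈ 18.44 → 19 more payments.
Total paid = 24·£376.00 + £165.01 = £9,189.01; interest = £9,189.01 − £8,025.00 = £1,164.01.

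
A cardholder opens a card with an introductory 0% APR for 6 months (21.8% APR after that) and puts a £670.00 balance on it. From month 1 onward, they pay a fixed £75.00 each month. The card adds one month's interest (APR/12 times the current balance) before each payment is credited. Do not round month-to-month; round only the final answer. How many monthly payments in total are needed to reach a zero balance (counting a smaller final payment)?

10 months

Promo months 1–6 at r₀ = 0%/12 = 0; months 7+ at r₁ = 21.8%/12 = 0.0181667.
After month 6 (no interest yet): B = £670.00 − 6·£75.00 = £220.00.
Then at r₁ with £75.00/mo: n₂ = −ln(1 − r₁·B/P)/ln(1+r₁) ≈ 3.04 → 4 more payments.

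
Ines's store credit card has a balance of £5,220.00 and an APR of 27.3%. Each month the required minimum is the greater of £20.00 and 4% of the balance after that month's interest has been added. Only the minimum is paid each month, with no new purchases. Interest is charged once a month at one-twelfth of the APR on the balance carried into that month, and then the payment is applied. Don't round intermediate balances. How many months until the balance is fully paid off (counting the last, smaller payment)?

166 months

Monthly rate r = 27.3%/12 = 2.275% = 0.02275.
While 4% of the post-interest balance exceeds £20.00, each month B ← (B·(1+r))·(1 − 0.04), i.e. B shrinks by the factor (1+r)·0.96 = 0.98184.
This holds for months 1–130. Entering month 131 the balance is £481.91; 4% of the post-interest balance is now below £20.00, so the flat £20.00 minimum applies from here.
From month 131 a fixed £20.00 at rate r clears £481.91 in 36 more payments. Total: 130 + 36 = 166 months.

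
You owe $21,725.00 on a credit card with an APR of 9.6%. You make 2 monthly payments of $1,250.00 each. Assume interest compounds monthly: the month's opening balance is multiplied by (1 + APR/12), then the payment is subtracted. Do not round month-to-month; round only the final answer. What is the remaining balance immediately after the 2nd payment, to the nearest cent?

$19,563.99

Monthly rate r = 9.6%/12 = 0.8% = 0.008.
Each month: B ← B·(1+r) − $1,250.00.
Month 1: interest $173.80; balance after payment $20,648.80.
Month 2: interest $165.19; balance after payment $19,563.99.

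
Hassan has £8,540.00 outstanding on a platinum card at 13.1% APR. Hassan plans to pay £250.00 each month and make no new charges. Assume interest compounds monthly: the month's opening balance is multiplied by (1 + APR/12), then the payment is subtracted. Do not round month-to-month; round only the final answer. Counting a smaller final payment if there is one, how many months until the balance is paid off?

43 months

Monthly rate r = 13.1%/12 = 1.09167% = 0.0109167.
Recurrence: B ← B·(1+r) − £250.00.
Month 1: interest £93.23; balance after payment £8,383.23.
Month 2: interest £91.52; balance after payment £8,224.75.
Closed form: n = −ln(1 − rB₀/P)/ln(1+r) = −ln(0.62709)/ln(1.01092) ≈ 42.981, so the balance reaches zero during payment 43.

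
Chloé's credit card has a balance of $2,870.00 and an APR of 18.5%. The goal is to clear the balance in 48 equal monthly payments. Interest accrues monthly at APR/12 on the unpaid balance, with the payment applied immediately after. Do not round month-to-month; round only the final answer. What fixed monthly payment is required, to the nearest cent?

$85.06

Monthly rate r = 18.5%/12 = 1.54167% = 0.0154167.
Level-payment amortization: P = B₀·r / (1 − (1+r)^(−n)) = 2870.00·0.0154167 / (1 − 1.01542^(−48)).
Denominator 1 − (1+r)^(−48) = 0.52018458.
P = 44.2458 / 0.52018458 ≈ 85.06.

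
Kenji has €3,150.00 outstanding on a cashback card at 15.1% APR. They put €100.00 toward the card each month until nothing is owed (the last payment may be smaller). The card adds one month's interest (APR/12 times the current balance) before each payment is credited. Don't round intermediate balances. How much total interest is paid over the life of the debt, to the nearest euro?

Monthly rate r = 15.1%/12 = 1.25833% = 0.0125833.
Payoff takes n = ⌈−ln(1 − rB₀/P)/ln(1+r)⌉ = ⌈40.369⌉ = 41 payments; the last is €37.01.
Total paid = 40·€100.00 + €37.01 = €4,037.01.
Total interest = total paid − principal = €4,037.01 − €3,150.00 = €887.01.

€887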